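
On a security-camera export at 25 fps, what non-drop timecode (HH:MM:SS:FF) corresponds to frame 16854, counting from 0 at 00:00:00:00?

00:11:14:04

16854 ÷ 25 = 674 full seconds, remainder 4 frames.
674 s = 0 h 11 min 14 s.
Timecode: 00:11:14:04.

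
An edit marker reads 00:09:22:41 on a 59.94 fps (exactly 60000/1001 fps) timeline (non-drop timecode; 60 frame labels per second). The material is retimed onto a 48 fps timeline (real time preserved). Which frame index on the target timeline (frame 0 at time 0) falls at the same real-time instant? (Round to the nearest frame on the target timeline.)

frame 27036

Source frame index: (0×3600 + 9×60 + 22) × 60 + 41 = 33761.
Real time: 33761 / (60000/1001) = 33794761/60000 s.
Target frame: (33794761/60000) × (48) = 33794761/1250 ≈ 27035.809 → 27036.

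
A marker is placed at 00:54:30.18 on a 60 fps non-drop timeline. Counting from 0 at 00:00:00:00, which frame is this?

frame 196218

Total seconds to the label: (0 × 3600 + 54 × 60 + 30) = 3270.
Frame index = 3270 × 60 + 18 = 196218.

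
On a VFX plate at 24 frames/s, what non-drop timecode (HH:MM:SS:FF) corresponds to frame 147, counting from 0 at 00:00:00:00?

147 ÷ 24 = 6 full seconds, remainder 3 frames.
6 s = 0 h 0 min 6 s.
Timecode: 00:00:06:03.

00:00:06:03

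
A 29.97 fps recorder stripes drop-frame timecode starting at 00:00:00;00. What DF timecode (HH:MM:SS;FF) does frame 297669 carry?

02:45:32;07

Each 10-minute DF block holds 10 × 60 × 30 − 9 × 2 = 17982 frames. 297669 ÷ 17982 → 16 full blocks, remainder 9957.
Within the partial block the first minute is 1800 frames and each further minute 1798, so 5 further minute boundaries passed. Total skipped labels = 18 × 16 + 2 × 5 = 298.
Non-drop label index = 297669 + 298 = 297967; at 30 labels/s that is 02:45:32:07, i.e. DF 02:45:32;07.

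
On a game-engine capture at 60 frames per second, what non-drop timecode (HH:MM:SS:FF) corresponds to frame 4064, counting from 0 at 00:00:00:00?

00:01:07:44

4064 ÷ 60 = 67 full seconds, remainder 44 frames.
67 s = 0 h 1 min 7 s.
Timecode: 00:01:07:44.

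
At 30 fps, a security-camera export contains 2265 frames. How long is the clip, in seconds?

75.5 seconds

Running time = 2265 / (30) = 75.5 s.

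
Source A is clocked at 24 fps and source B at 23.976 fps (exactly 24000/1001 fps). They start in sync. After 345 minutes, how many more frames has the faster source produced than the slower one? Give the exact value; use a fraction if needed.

345 min = 20700 s.
A emits 24 × 20700 = 496800 frames; B emits 24000/1001 × 20700 = 496800000/1001.
Difference = 496800/1001 frames (≈ 496.3037); B is behind A.

496800/1001 frames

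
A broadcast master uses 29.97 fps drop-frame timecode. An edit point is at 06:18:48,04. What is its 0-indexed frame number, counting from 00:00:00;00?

As if non-drop at 30 labels/s: (6 × 3600 + 18 × 60 + 48) × 30 + 4 = 681844.
Minute boundaries passed: 378; those not divisible by 10: 378 − 37 = 341; dropped labels = 2 × 341 = 682.
Actual frame index = 681844 − 682 = 681162.

681162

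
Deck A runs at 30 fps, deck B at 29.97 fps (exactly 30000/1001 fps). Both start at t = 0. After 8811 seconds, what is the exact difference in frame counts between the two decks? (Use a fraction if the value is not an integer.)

A emits 30 × 8811 = 264330 frames; B emits 30000/1001 × 8811 = 24030000/91.
Difference = 24030/91 frames (≈ 264.0659); B is behind A.

24030/91 frames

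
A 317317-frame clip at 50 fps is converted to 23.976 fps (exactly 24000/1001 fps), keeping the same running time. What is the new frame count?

Target frames = source frames × (target rate / source rate) = 317317 × (24000/1001)/(50) = 317317 × 480/1001 = 152160.

152160 frames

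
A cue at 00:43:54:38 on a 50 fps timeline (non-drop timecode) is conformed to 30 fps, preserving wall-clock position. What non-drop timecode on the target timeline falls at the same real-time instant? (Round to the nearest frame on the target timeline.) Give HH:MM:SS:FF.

00:43:54:23

Source frame index: (0×3600 + 43×60 + 54) × 50 + 38 = 131738.
Real time: 131738 / (50) = 65869/25 s.
Target frame: (65869/25) × (30) = 395214/5 ≈ 79042.800 → 79043.
At 30 labels/s: frame 79043 → 00:43:54:23.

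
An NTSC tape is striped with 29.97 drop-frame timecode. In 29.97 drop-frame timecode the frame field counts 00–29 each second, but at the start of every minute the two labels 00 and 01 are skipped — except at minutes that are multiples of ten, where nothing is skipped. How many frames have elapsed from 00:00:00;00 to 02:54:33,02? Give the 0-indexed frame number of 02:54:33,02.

As if non-drop at 30 labels/s: (2 × 3600 + 54 × 60 + 33) × 30 + 2 = 314192.
Minute boundaries passed: 174; those not divisible by 10: 174 − 17 = 157; dropped labels = 2 × 157 = 314.
Actual frame index = 314192 − 314 = 313878.

313878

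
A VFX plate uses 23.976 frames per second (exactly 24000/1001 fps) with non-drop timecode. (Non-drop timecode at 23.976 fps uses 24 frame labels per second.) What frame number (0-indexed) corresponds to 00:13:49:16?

frame 19912

Total seconds to the label: (0 × 3600 + 13 × 60 + 49) = 829.
Frame index = 829 × 24 + 16 = 19912.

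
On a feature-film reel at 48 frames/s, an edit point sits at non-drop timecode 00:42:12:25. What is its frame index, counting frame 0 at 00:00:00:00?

frame 121561

Total seconds to the label: (0 × 3600 + 42 × 60 + 12) = 2532.
Frame index = 2532 × 48 + 25 = 121561.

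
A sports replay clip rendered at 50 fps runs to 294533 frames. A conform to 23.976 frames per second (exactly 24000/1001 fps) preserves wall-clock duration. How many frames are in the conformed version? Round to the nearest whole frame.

Frames at target rate = 294533 × (24000/1001) / (50) = 141375840/1001 ≈ 141234.605.
Nearest whole frame: 141235.

141235 frames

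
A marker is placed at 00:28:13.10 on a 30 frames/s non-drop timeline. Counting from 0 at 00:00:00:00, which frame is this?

Total seconds to the label: (0 × 3600 + 28 × 60 + 13) = 1693.
Frame index = 1693 × 30 + 10 = 50800.

frame 50800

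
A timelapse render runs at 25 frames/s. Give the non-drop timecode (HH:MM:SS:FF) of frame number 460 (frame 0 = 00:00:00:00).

460 ÷ 25 = 18 full seconds, remainder 10 frames.
18 s = 0 h 0 min 18 s.
Timecode: 00:00:18:10.

00:00:18:10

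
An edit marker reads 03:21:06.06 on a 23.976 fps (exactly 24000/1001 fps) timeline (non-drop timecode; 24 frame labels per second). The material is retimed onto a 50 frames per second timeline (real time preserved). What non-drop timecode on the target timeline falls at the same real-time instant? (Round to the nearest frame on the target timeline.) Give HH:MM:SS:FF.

Source frame index: (3×3600 + 21×60 + 6) × 24 + 6 = 289590.
Real time: 289590 / (24000/1001) = 9662653/800 s.
Target frame: (9662653/800) × (50) = 9662653/16 ≈ 603915.812 → 603916.
At 50 labels/s: frame 603916 → 03:21:18:16.

03:21:18:16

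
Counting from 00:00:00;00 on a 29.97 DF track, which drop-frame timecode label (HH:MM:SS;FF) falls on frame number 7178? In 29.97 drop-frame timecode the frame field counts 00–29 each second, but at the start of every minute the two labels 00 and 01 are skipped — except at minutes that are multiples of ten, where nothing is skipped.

00:03:59;14

Ten DF minutes hold 17982 frames, so frame 7178 lies in block 0 (frames 0–17981) with 7178 frames into that block.
The block's first minute is 1800 frames and the rest 1798 each; 7178 frames reaches minute 3, so 0 × 18 + 3 × 2 = 6 labels have been skipped so far.
Adding those back, label number 7178 + 6 = 7184 at 30 labels/s is 239 s + 14 f = 0 h 3 min 59 s frame 14, i.e. 00:03:59;14.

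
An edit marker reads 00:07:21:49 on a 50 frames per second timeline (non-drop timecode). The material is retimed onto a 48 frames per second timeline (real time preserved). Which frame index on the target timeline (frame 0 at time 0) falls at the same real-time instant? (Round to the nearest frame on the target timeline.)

Source frame index: (0×3600 + 7×60 + 21) × 50 + 49 = 22099.
Real time: 22099 / (50) = 22099/50 s.
Target frame: (22099/50) × (48) = 530376/25 ≈ 21215.040 → 21215.

frame 21215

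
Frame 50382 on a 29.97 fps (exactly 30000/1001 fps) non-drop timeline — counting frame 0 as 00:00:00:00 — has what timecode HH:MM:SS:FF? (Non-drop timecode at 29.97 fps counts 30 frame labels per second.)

00:27:59:12

50382 ÷ 30 = 1679 full seconds, remainder 12 frames.
1679 s = 0 h 27 min 59 s.
Timecode: 00:27:59:12.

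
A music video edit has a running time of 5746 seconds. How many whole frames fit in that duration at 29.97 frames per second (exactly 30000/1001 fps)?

172207 frames

Frames = 5746 × 30000/1001 = 13260000/77 ≈ 172207.7922.
Complete frames: 172207.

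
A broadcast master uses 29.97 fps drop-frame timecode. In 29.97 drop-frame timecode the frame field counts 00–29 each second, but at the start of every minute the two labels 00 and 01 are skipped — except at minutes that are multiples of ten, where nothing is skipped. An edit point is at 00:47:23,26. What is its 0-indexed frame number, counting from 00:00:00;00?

Complete 10-minute blocks: 4, each 17982 frames → 71928.
Remaining 7 whole minutes in the current block: 1800 + 6 × 1798 = 12588 frames.
Within the current minute: 23 × 30 + 26 − 2 = 714 (labels ;00/;01 skipped at this minute). Total = 71928 + 12588 + 714 = 85230.

85230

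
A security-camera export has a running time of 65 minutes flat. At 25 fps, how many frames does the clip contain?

97500 frames

65 min = 3900 s.
Frames = 3900 × 25 = 97500.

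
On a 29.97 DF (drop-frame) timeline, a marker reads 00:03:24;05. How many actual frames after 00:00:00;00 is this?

6119

As if non-drop at 30 labels/s: (0 × 3600 + 3 × 60 + 24) × 30 + 5 = 6125.
Minute boundaries passed: 3; those not divisible by 10: 3 − 0 = 3; dropped labels = 2 × 3 = 6.
Actual frame index = 6125 − 6 = 6119.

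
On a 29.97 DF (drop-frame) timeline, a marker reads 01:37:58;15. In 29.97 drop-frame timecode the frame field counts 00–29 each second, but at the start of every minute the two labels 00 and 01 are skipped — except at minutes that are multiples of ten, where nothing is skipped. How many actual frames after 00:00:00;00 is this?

Complete 10-minute blocks: 9, each 17982 frames → 161838.
Remaining 7 whole minutes in the current block: 1800 + 6 × 1798 = 12588 frames.
Within the current minute: 58 × 30 + 15 − 2 = 1753 (labels ;00/;01 skipped at this minute). Total = 161838 + 12588 + 1753 = 176179.

176179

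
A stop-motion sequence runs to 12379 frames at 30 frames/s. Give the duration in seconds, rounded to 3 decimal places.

412.633 seconds

Running time = 12379 × 1/30 = 12379/30 s ≈ 412.633 s.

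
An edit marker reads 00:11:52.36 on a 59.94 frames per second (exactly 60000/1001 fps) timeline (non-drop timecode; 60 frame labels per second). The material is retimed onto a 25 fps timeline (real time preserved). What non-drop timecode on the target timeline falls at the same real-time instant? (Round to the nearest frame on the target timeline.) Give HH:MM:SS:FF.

Source frame index: (0×3600 + 11×60 + 52) × 60 + 36 = 42756.
Real time: 42756 / (60000/1001) = 3566563/5000 s.
Target frame: (3566563/5000) × (25) = 3566563/200 ≈ 17832.815 → 17833.
At 25 labels/s: frame 17833 → 00:11:53:08.

00:11:53:08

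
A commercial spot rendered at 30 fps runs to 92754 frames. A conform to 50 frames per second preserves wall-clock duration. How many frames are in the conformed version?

Target frames = source frames × (target rate / source rate) = 92754 × (50)/(30) = 92754 × 5/3 = 154590.

154590 frames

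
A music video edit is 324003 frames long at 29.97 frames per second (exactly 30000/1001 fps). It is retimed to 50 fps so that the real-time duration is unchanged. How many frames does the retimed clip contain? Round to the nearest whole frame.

540545 frames

Frames at target rate = 324003 × (50) / (30000/1001) = 108109001/200 ≈ 540545.005.
Nearest whole frame: 540545.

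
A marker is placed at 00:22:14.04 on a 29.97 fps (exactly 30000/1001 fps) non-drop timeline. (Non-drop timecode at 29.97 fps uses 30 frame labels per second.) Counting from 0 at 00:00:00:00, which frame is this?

Total seconds to the label: (0 × 3600 + 22 × 60 + 14) = 1334.
Frame index = 1334 × 30 + 4 = 40024.

frame 40024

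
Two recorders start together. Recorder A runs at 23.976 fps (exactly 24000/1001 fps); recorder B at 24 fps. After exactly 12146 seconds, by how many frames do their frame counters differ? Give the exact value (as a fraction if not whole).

291504/1001 frames

A emits 24000/1001 × 12146 = 291504000/1001 frames; B emits 24 × 12146 = 291504.
Difference = 291504/1001 frames (≈ 291.2128); B is ahead of A.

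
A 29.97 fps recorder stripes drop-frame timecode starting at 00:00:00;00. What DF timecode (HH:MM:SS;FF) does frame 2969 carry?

00:01:39;01

Ten DF minutes hold 17982 frames, so frame 2969 lies in block 0 (frames 0–17981) with 2969 frames into that block.
The block's first minute is 1800 frames and the rest 1798 each; 2969 frames reaches minute 1, so 0 × 18 + 1 × 2 = 2 labels have been skipped so far.
Adding those back, label number 2969 + 2 = 2971 at 30 labels/s is 99 s + 1 f = 0 h 1 min 39 s frame 1, i.e. 00:01:39;01.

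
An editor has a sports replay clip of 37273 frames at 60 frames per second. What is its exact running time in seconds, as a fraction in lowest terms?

37273/60 seconds

Running time = 37273 ÷ (60) = 37273 × 1/60 = 37273/60 s.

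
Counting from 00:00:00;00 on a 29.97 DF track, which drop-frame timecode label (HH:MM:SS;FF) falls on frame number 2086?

Each 10-minute DF block holds 10 × 60 × 30 − 9 × 2 = 17982 frames. 2086 ÷ 17982 → 0 full blocks, remainder 2086.
Within the partial block the first minute is 1800 frames and each further minute 1798, so 1 further minute boundary passed. Total skipped labels = 18 × 0 + 2 × 1 = 2.
Non-drop label index = 2086 + 2 = 2088; at 30 labels/s that is 00:01:09:18, i.e. DF 00:01:09;18.

00:01:09;18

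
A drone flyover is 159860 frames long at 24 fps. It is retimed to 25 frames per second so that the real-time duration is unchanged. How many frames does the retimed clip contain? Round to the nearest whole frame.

166521 frames

Frames at target rate = 159860 × (25) / (24) = 999125/6 ≈ 166520.833.
Nearest whole frame: 166521.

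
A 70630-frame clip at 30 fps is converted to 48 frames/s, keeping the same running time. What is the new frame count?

113008 frames

Target frames = source frames × (target rate / source rate) = 70630 × (48)/(30) = 70630 × 8/5 = 113008.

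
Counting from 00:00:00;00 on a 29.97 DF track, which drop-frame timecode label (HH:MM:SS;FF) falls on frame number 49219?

00:27:22;09

Ten DF minutes hold 17982 frames, so frame 49219 lies in block 2 (frames 35964–53945) with 13255 frames into that block.
The block's first minute is 1800 frames and the rest 1798 each; 13255 frames reaches minute 7, so 2 × 18 + 7 × 2 = 50 labels have been skipped so far.
Adding those back, label number 49219 + 50 = 49269 at 30 labels/s is 1642 s + 9 f = 0 h 27 min 22 s frame 9, i.e. 00:27:22;09.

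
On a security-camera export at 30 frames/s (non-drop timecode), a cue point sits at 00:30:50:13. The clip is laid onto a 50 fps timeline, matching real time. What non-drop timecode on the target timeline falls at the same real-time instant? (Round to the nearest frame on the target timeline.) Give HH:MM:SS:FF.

Source frame index: (0×3600 + 30×60 + 50) × 30 + 13 = 55513.
Real time: 55513 / (30) = 55513/30 s.
Target frame: (55513/30) × (50) = 277565/3 ≈ 92521.667 → 92522.
At 50 labels/s: frame 92522 → 00:30:50:22.

00:30:50:22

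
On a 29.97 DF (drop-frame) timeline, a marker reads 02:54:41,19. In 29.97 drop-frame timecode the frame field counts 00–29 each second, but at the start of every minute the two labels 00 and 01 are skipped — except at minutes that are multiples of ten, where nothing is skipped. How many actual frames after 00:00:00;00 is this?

314135

Complete 10-minute blocks: 17, each 17982 frames → 305694.
Remaining 4 whole minutes in the current block: 1800 + 3 × 1798 = 7194 frames.
Within the current minute: 41 × 30 + 19 − 2 = 1247 (labels ;00/;01 skipped at this minute). Total = 305694 + 7194 + 1247 = 314135.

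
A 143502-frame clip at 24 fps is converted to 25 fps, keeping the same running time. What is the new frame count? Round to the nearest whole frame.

149481 frames

Frames at target rate = 143502 × (25) / (24) = 597925/4 ≈ 149481.250.
Nearest whole frame: 149481.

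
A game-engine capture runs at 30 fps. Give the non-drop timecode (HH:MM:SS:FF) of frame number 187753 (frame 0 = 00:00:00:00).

187753 ÷ 30 = 6258 full seconds, remainder 13 frames.
6258 s = 1 h 44 min 18 s.
Timecode: 01:44:18:13.

01:44:18:13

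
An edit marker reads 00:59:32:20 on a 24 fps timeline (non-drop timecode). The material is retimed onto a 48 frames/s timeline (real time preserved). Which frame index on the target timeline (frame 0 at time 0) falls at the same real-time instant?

frame 171496

Source frame index: (0×3600 + 59×60 + 32) × 24 + 20 = 85748.
Real time: 85748 / (24) = 21437/6 s.
Target frame: (21437/6) × (48) = 171496.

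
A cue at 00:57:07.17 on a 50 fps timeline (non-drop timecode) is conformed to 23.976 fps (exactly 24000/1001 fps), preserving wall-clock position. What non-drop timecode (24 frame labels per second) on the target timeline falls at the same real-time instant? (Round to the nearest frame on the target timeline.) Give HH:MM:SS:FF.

00:57:03:22

Source frame index: (0×3600 + 57×60 + 7) × 50 + 17 = 171367.
Real time: 171367 / (50) = 171367/50 s.
Target frame: (171367/50) × (24000/1001) = 11750880/143 ≈ 82173.986 → 82174.
At 24 labels/s: frame 82174 → 00:57:03:22.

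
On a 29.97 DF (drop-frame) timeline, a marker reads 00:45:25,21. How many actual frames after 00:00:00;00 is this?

As if non-drop at 30 labels/s: (0 × 3600 + 45 × 60 + 25) × 30 + 21 = 81771.
Minute boundaries passed: 45; those not divisible by 10: 45 − 4 = 41; dropped labels = 2 × 41 = 82.
Actual frame index = 81771 − 82 = 81689.

81689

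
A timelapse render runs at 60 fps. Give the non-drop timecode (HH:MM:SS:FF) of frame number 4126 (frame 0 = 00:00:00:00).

00:01:08:46

4126 ÷ 60 = 68 full seconds, remainder 46 frames.
68 s = 0 h 1 min 8 s.
Timecode: 00:01:08:46.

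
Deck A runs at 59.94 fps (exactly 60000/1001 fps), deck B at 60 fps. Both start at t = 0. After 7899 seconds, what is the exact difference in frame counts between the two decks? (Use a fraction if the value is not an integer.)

A emits 60000/1001 × 7899 = 473940000/1001 frames; B emits 60 × 7899 = 473940.
Difference = 473940/1001 frames (≈ 473.4665); B is ahead of A.

473940/1001 frames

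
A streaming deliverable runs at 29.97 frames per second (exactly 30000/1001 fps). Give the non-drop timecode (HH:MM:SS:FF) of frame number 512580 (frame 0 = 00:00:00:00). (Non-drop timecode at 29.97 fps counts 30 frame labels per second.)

512580 ÷ 30 = 17086 full seconds, remainder 0 frames.
17086 s = 4 h 44 min 46 s.
Timecode: 04:44:46:00.

04:44:46:00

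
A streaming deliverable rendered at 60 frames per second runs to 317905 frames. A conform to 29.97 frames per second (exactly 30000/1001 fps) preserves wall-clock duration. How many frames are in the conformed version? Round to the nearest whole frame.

158794 frames

Frames at target rate = 317905 × (30000/1001) / (60) = 22707500/143 ≈ 158793.706.
Nearest whole frame: 158794.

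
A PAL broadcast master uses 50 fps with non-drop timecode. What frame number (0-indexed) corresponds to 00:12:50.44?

frame 38544

Total seconds to the label: (0 × 3600 + 12 × 60 + 50) = 770.
Frame index = 770 × 50 + 44 = 38544.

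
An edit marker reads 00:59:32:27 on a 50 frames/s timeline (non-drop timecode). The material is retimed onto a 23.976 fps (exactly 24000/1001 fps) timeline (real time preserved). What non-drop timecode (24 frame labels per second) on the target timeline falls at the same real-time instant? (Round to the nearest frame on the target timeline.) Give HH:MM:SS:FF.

Source frame index: (0×3600 + 59×60 + 32) × 50 + 27 = 178627.
Real time: 178627 / (50) = 178627/50 s.
Target frame: (178627/50) × (24000/1001) = 85740960/1001 ≈ 85655.305 → 85655.
At 24 labels/s: frame 85655 → 00:59:28:23.

00:59:28:23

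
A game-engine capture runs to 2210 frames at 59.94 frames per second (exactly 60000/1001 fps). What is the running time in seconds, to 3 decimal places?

Running time = 2210 × 1001/60000 = 221221/6000 s ≈ 36.870 s.

36.870 seconds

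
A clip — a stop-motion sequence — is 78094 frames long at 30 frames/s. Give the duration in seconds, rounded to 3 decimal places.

Running time = 78094 × 1/30 = 39047/15 s ≈ 2603.133 s.

2603.133 seconds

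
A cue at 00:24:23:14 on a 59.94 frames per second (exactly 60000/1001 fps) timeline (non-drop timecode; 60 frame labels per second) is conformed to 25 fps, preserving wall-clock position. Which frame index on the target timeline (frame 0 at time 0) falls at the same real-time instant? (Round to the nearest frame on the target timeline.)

Source frame index: (0×3600 + 24×60 + 23) × 60 + 14 = 87794.
Real time: 87794 / (60000/1001) = 43940897/30000 s.
Target frame: (43940897/30000) × (25) = 43940897/1200 ≈ 36617.414 → 36617.

frame 36617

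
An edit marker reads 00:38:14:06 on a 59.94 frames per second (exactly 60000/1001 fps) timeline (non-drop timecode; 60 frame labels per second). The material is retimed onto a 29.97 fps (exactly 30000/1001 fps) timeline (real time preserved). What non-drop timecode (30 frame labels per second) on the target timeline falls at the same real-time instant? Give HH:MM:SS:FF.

00:38:14:03

Source frame index: (0×3600 + 38×60 + 14) × 60 + 6 = 137646.
Real time: 137646 / (60000/1001) = 22963941/10000 s.
Target frame: (22963941/10000) × (30000/1001) = 68823.
At 30 labels/s: frame 68823 → 00:38:14:03.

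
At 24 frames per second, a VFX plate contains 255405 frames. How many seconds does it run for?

Running time = 255405 / (24) = 10641.875 s.

10641.875 seconds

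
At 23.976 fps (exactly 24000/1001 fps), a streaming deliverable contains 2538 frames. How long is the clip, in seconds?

105.85575 seconds

Running time = 2538 / (24000/1001) = 105.85575 s.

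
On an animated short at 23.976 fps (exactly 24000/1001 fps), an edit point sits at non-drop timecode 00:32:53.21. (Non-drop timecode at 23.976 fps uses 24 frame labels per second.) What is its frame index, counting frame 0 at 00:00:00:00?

Total seconds to the label: (0 × 3600 + 32 × 60 + 53) = 1973.
Frame index = 1973 × 24 + 21 = 47373.

frame 47373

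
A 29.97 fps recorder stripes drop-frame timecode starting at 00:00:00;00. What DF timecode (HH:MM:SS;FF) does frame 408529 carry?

03:47:11;09

Each 10-minute DF block holds 10 × 60 × 30 − 9 × 2 = 17982 frames. 408529 ÷ 17982 → 22 full blocks, remainder 12925.
Within the partial block the first minute is 1800 frames and each further minute 1798, so 7 further minute boundaries passed. Total skipped labels = 18 × 22 + 2 × 7 = 410.
Non-drop label index = 408529 + 410 = 408939; at 30 labels/s that is 03:47:11:09, i.e. DF 03:47:11;09.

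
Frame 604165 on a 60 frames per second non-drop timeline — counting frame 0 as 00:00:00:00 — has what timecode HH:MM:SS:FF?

604165 ÷ 60 = 10069 full seconds, remainder 25 frames.
10069 s = 2 h 47 min 49 s.
Timecode: 02:47:49:25.

02:47:49:25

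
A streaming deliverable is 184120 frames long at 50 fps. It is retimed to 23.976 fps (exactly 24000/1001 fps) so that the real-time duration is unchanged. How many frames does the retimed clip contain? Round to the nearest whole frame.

88289 frames

Frames at target rate = 184120 × (24000/1001) / (50) = 88377600/1001 ≈ 88289.311.
Nearest whole frame: 88289.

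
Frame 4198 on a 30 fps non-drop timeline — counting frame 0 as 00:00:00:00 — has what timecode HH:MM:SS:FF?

00:02:19:28

4198 ÷ 30 = 139 full seconds, remainder 28 frames.
139 s = 0 h 2 min 19 s.
Timecode: 00:02:19:28.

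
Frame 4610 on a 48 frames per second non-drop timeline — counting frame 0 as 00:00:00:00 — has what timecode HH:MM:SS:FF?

4610 ÷ 48 = 96 full seconds, remainder 2 frames.
96 s = 0 h 1 min 36 s.
Timecode: 00:01:36:02.

00:01:36:02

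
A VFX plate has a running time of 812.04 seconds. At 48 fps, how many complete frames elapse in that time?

Frames = 812.04 × 48 = 974448/25 ≈ 38977.9200.
Complete frames: 38977.

38977 frames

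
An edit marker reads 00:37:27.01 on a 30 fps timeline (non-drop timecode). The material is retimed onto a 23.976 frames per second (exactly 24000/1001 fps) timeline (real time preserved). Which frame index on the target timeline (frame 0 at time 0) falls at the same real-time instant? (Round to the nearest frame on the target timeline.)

frame 53875

Source frame index: (0×3600 + 37×60 + 27) × 30 + 1 = 67411.
Real time: 67411 / (30) = 67411/30 s.
Target frame: (67411/30) × (24000/1001) = 53928800/1001 ≈ 53874.925 → 53875.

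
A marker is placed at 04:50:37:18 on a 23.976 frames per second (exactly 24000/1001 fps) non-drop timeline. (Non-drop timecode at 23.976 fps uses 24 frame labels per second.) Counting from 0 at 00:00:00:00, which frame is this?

frame 418506

Total seconds to the label: (4 × 3600 + 50 × 60 + 37) = 17437.
Frame index = 17437 × 24 + 18 = 418506.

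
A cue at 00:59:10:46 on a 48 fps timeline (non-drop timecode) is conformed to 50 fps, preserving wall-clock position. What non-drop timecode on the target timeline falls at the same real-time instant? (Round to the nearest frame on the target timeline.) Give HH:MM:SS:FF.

00:59:10:48

Source frame index: (0×3600 + 59×60 + 10) × 48 + 46 = 170446.
Real time: 170446 / (48) = 85223/24 s.
Target frame: (85223/24) × (50) = 2130575/12 ≈ 177547.917 → 177548.
At 50 labels/s: frame 177548 → 00:59:10:48.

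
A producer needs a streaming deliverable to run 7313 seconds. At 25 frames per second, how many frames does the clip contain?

182825 frames

Frames = 7313 × 25 = 182825.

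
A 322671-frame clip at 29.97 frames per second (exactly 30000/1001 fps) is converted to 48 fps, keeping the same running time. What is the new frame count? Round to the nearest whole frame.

516790 frames

Frames at target rate = 322671 × (48) / (30000/1001) = 322993671/625 ≈ 516789.874.
Nearest whole frame: 516790.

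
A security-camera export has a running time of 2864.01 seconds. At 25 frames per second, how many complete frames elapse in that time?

Frames = 2864.01 × 25 = 286401/4 ≈ 71600.2500.
Complete frames: 71600.

71600 frames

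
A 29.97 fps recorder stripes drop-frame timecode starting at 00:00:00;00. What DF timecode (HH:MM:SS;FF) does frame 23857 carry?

00:13:16;01

Each 10-minute DF block holds 10 × 60 × 30 − 9 × 2 = 17982 frames. 23857 ÷ 17982 → 1 full block, remainder 5875.
Within the partial block the first minute is 1800 frames and each further minute 1798, so 3 further minute boundaries passed. Total skipped labels = 18 × 1 + 2 × 3 = 24.
Non-drop label index = 23857 + 24 = 23881; at 30 labels/s that is 00:13:16:01, i.e. DF 00:13:16;01.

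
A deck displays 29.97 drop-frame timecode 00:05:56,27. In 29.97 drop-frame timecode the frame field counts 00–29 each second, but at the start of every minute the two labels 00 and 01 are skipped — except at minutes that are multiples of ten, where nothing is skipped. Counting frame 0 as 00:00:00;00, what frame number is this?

As if non-drop at 30 labels/s: (0 × 3600 + 5 × 60 + 56) × 30 + 27 = 10707.
Minute boundaries passed: 5; those not divisible by 10: 5 − 0 = 5; dropped labels = 2 × 5 = 10.
Actual frame index = 10707 − 10 = 10697.

10697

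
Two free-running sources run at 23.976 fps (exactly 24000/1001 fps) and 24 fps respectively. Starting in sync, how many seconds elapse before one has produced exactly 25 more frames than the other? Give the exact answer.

25025/24 seconds

The gap grows by |24 − 24000/1001| = 24/1001 frames per second.
Time for a 25-frame gap: 25 ÷ (24/1001) = 25025/24 s.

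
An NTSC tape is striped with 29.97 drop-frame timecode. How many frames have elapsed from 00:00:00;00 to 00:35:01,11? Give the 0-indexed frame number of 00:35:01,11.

As if non-drop at 30 labels/s: (0 × 3600 + 35 × 60 + 1) × 30 + 11 = 63041.
Minute boundaries passed: 35; those not divisible by 10: 35 − 3 = 32; dropped labels = 2 × 32 = 64.
Actual frame index = 63041 − 64 = 62977.

62977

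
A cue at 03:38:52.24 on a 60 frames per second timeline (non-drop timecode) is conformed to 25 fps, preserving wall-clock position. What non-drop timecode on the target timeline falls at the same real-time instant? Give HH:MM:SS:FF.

03:38:52:10

Source frame index: (3×3600 + 38×60 + 52) × 60 + 24 = 787944.
Real time: 787944 / (60) = 65662/5 s.
Target frame: (65662/5) × (25) = 328310.
At 25 labels/s: frame 328310 → 03:38:52:10.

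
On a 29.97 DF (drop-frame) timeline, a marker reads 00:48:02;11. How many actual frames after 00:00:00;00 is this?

86383

As if non-drop at 30 labels/s: (0 × 3600 + 48 × 60 + 2) × 30 + 11 = 86471.
Minute boundaries passed: 48; those not divisible by 10: 48 − 4 = 44; dropped labels = 2 × 44 = 88.
Actual frame index = 86471 − 88 = 86383.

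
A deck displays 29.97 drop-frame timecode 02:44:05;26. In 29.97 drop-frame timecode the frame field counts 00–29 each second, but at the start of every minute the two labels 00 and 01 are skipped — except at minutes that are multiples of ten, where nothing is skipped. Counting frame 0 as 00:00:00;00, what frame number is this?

Complete 10-minute blocks: 16, each 17982 frames → 287712.
Remaining 4 whole minutes in the current block: 1800 + 3 × 1798 = 7194 frames.
Within the current minute: 5 × 30 + 26 − 2 = 174 (labels ;00/;01 skipped at this minute). Total = 287712 + 7194 + 174 = 295080.

295080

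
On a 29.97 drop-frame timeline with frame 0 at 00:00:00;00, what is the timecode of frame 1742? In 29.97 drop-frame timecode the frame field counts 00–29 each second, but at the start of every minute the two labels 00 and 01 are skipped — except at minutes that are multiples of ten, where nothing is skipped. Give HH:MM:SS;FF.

Ten DF minutes hold 17982 frames, so frame 1742 lies in block 0 (frames 0–17981) with 1742 frames into that block.
The block's first minute is 1800 frames and the rest 1798 each; 1742 frames reaches minute 0, so 0 × 18 + 0 × 2 = 0 labels have been skipped so far.
Adding those back, label number 1742 + 0 = 1742 at 30 labels/s is 58 s + 2 f = 0 h 0 min 58 s frame 2, i.e. 00:00:58;02.

00:00:58;02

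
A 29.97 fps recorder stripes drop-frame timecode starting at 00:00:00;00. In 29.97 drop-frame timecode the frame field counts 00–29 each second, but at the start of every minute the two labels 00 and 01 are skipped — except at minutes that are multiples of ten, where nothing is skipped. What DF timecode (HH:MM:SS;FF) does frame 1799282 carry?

Each 10-minute DF block holds 10 × 60 × 30 − 9 × 2 = 17982 frames. 1799282 ÷ 17982 → 100 full blocks, remainder 1082.
Within the partial block the first minute is 1800 frames and each further minute 1798, so 0 further minute boundaries passed. Total skipped labels = 18 × 100 + 2 × 0 = 1800.
Non-drop label index = 1799282 + 1800 = 1801082; at 30 labels/s that is 16:40:36:02, i.e. DF 16:40:36;02.

16:40:36;02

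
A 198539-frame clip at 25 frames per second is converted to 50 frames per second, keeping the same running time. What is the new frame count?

Frames at target rate = 198539 × (50) / (25) = 397078.

397078 frames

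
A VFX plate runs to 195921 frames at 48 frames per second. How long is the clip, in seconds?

Running time = 195921 / (48) = 4081.6875 s.

4081.6875 seconds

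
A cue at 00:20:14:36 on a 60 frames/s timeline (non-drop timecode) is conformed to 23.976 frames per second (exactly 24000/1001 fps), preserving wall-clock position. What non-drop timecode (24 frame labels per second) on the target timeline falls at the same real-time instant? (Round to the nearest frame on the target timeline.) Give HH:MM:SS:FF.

Source frame index: (0×3600 + 20×60 + 14) × 60 + 36 = 72876.
Real time: 72876 / (60) = 6073/5 s.
Target frame: (6073/5) × (24000/1001) = 29150400/1001 ≈ 29121.279 → 29121.
At 24 labels/s: frame 29121 → 00:20:13:09.

00:20:13:09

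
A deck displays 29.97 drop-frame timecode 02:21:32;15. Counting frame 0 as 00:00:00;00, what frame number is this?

As if non-drop at 30 labels/s: (2 × 3600 + 21 × 60 + 32) × 30 + 15 = 254775.
Minute boundaries passed: 141; those not divisible by 10: 141 − 14 = 127; dropped labels = 2 × 127 = 254.
Actual frame index = 254775 − 254 = 254521.

254521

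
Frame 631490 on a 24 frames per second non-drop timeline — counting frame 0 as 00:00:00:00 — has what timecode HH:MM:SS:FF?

631490 ÷ 24 = 26312 full seconds, remainder 2 frames.
26312 s = 7 h 18 min 32 s.
Timecode: 07:18:32:02.

07:18:32:02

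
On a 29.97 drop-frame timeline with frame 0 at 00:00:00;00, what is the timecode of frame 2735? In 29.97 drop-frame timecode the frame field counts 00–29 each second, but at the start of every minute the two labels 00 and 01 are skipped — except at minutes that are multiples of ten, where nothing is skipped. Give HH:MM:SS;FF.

00:01:31;07

Ten DF minutes hold 17982 frames, so frame 2735 lies in block 0 (frames 0–17981) with 2735 frames into that block.
The block's first minute is 1800 frames and the rest 1798 each; 2735 frames reaches minute 1, so 0 × 18 + 1 × 2 = 2 labels have been skipped so far.
Adding those back, label number 2735 + 2 = 2737 at 30 labels/s is 91 s + 7 f = 0 h 1 min 31 s frame 7, i.e. 00:01:31;07.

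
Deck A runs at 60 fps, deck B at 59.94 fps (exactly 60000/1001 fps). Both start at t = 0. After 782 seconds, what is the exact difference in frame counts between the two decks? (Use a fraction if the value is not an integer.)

46920/1001 frames

A emits 60 × 782 = 46920 frames; B emits 60000/1001 × 782 = 46920000/1001.
Difference = 46920/1001 frames (≈ 46.8731); B is behind A.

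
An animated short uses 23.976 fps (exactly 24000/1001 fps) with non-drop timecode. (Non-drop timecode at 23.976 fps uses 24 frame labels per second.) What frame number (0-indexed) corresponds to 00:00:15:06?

Total seconds to the label: (0 × 3600 + 0 × 60 + 15) = 15.
Frame index = 15 × 24 + 6 = 366.

366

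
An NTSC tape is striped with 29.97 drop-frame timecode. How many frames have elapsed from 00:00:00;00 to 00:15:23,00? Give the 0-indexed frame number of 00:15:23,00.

Complete 10-minute blocks: 1, each 17982 frames → 17982.
Remaining 5 whole minutes in the current block: 1800 + 4 × 1798 = 8992 frames.
Within the current minute: 23 × 30 + 0 − 2 = 688 (labels ;00/;01 skipped at this minute). Total = 17982 + 8992 + 688 = 27662.

27662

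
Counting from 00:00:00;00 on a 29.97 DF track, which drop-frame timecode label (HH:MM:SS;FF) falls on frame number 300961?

02:47:22;03

Each 10-minute DF block holds 10 × 60 × 30 − 9 × 2 = 17982 frames. 300961 ÷ 17982 → 16 full blocks, remainder 13249.
Within the partial block the first minute is 1800 frames and each further minute 1798, so 7 further minute boundaries passed. Total skipped labels = 18 × 16 + 2 × 7 = 302.
Non-drop label index = 300961 + 302 = 301263; at 30 labels/s that is 02:47:22:03, i.e. DF 02:47:22;03.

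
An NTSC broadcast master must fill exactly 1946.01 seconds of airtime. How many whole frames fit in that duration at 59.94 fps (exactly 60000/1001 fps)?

Frames = 1946.01 × 60000/1001 = 10614600/91 ≈ 116643.9560.
Complete frames: 116643.

116643 frames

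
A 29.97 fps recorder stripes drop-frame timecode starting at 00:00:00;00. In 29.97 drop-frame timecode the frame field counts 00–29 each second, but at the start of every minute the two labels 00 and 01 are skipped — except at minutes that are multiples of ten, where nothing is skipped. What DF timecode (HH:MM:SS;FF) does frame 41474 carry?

00:23:03;26

Each 10-minute DF block holds 10 × 60 × 30 − 9 × 2 = 17982 frames. 41474 ÷ 17982 → 2 full blocks, remainder 5510.
Within the partial block the first minute is 1800 frames and each further minute 1798, so 3 further minute boundaries passed. Total skipped labels = 18 × 2 + 2 × 3 = 42.
Non-drop label index = 41474 + 42 = 41516; at 30 labels/s that is 00:23:03:26, i.e. DF 00:23:03;26.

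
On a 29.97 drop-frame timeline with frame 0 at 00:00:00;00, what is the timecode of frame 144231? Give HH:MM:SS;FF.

01:20:12;15

Ten DF minutes hold 17982 frames, so frame 144231 lies in block 8 (frames 143856–161837) with 375 frames into that block.
The block's first minute is 1800 frames and the rest 1798 each; 375 frames reaches minute 0, so 8 × 18 + 0 × 2 = 144 labels have been skipped so far.
Adding those back, label number 144231 + 144 = 144375 at 30 labels/s is 4812 s + 15 f = 1 h 20 min 12 s frame 15, i.e. 01:20:12;15.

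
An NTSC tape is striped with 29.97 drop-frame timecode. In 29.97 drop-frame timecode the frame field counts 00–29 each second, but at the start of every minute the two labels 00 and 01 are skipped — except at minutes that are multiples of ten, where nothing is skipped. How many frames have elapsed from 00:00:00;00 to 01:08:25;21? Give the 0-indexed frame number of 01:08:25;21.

As if non-drop at 30 labels/s: (1 × 3600 + 8 × 60 + 25) × 30 + 21 = 123171.
Minute boundaries passed: 68; those not divisible by 10: 68 − 6 = 62; dropped labels = 2 × 62 = 124.
Actual frame index = 123171 − 124 = 123047.

123047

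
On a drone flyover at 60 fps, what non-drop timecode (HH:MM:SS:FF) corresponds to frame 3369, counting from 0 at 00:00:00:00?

3369 ÷ 60 = 56 full seconds, remainder 9 frames.
56 s = 0 h 0 min 56 s.
Timecode: 00:00:56:09.

00:00:56:09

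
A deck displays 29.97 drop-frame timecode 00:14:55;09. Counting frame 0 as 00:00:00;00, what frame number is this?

26833

Complete 10-minute blocks: 1, each 17982 frames → 17982.
Remaining 4 whole minutes in the current block: 1800 + 3 × 1798 = 7194 frames.
Within the current minute: 55 × 30 + 9 − 2 = 1657 (labels ;00/;01 skipped at this minute). Total = 17982 + 7194 + 1657 = 26833.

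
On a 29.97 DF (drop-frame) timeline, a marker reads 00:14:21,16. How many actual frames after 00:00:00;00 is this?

25820

Complete 10-minute blocks: 1, each 17982 frames → 17982.
Remaining 4 whole minutes in the current block: 1800 + 3 × 1798 = 7194 frames.
Within the current minute: 21 × 30 + 16 − 2 = 644 (labels ;00/;01 skipped at this minute). Total = 17982 + 7194 + 644 = 25820.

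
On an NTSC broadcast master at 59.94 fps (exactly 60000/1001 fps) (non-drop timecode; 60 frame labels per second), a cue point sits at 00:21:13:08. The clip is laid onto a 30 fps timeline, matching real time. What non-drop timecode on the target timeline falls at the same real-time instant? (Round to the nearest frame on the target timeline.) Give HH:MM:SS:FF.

00:21:14:12

Source frame index: (0×3600 + 21×60 + 13) × 60 + 8 = 76388.
Real time: 76388 / (60000/1001) = 19116097/15000 s.
Target frame: (19116097/15000) × (30) = 19116097/500 ≈ 38232.194 → 38232.
At 30 labels/s: frame 38232 → 00:21:14:12.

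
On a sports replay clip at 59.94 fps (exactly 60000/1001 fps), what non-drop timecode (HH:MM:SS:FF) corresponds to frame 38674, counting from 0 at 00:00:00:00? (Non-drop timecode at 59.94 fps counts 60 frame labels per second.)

38674 ÷ 60 = 644 full seconds, remainder 34 frames.
644 s = 0 h 10 min 44 s.
Timecode: 00:10:44:34.

00:10:44:34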